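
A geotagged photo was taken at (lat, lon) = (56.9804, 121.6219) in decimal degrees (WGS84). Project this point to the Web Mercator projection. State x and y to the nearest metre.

x 13538888 m, y 7756114 m

Web Mercator is spherical with R = a = 6378137 m.
x = R·λ = 6378137 × 2.122702598 = 13538887.977 m.
y = R·ln tan(π/4 + φ/2) = 6378137 × 1.216046889 = 7756113.658 m.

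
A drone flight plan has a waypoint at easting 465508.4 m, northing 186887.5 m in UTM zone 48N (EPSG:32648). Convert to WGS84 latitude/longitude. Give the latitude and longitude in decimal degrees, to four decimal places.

lat 1.6908°, lon 104.6899°

Zone 48N: λ₀ = 105°, k₀ = 0.9996, false easting 500000 m.
Meridian distance M = (N − FN)/k₀ = 186962.3 m.
Inverse transverse Mercator on WGS84 gives φ = 1.69079999°, λ = 104.68990011°.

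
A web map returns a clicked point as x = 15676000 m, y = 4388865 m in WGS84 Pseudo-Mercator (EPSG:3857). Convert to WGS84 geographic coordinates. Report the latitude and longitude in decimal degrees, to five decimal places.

R = 6378137 m. λ = x/R = 140.81990394°.
φ = 2·arctan(exp(y/R)) − 90° = 2·arctan(1.98995) − 90° = 36.63869878°.

lat 36.63870°, lon 140.81990°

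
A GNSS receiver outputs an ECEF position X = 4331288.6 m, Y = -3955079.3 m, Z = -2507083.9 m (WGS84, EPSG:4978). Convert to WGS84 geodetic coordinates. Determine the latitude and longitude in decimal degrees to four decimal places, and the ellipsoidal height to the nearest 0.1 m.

lat -23.2830°, lon -42.4005°, h 3909.5 m

λ = atan2(Y, X) = -42.40050002°; p = √(X²+Y²) = 5865382.6 m.
Bowring's method on WGS84 (a = 6378137 m, b = 6356752.314 m) gives φ = -23.28299958°, h = 3909.511 m.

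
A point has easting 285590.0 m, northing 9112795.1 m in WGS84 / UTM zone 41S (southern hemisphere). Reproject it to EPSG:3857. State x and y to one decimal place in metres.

Unproject from UTM 41S (λ₀ = 63°) → φ = -8.02169979°, λ = 61.05460010°.
Web Mercator (R = 6378137 m): x = 6796566.993 m, y = -895903.165 m.

x 6796567.0 m, y -895903.2 m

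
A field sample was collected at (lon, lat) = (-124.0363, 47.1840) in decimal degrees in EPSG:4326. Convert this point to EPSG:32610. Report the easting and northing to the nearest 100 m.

Zone 10 central meridian λ₀ = 6×10 − 183 = -123°; Δλ = -1.0363°.
Transverse Mercator on WGS84 with k₀ = 0.9996 gives E = 421485.899 m, N = 5226132.560 m.

E 421500 m, N 5226100 m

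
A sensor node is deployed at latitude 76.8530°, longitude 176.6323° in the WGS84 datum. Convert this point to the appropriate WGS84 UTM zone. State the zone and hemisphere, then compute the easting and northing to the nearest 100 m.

Zone 60N: E 490700 m, N 8530400 m

Longitude 176.6323° lies in the 6° band [174°, 180°), giving zone 60; latitude is north of the equator, so 60N.
Zone 60 central meridian λ₀ = 6×60 − 183 = 177°; Δλ = -0.3677°.
Transverse Mercator on WGS84 with k₀ = 0.9996 gives E = 490664.070 m, N = 8530398.374 m.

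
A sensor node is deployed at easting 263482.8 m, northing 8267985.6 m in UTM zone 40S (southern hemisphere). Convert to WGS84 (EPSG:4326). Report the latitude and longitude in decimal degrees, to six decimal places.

lat -15.655100°, lon 54.793600°

Zone 40S: λ₀ = 57°, k₀ = 0.9996, false easting 500000 m, false northing 10000000 m.
Meridian distance M = (N − FN)/k₀ = -1732707.5 m.
Inverse transverse Mercator on WGS84 gives φ = -15.65510009°, λ = 54.79359984°.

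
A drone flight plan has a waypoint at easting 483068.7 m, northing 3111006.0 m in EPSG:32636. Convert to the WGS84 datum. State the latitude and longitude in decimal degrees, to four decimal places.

Zone 36N: λ₀ = 33°, k₀ = 0.9996, false easting 500000 m.
Meridian distance M = (N − FN)/k₀ = 3112250.9 m.
Inverse transverse Mercator on WGS84 gives φ = 28.12449994°, λ = 32.82759995°.

lat 28.1245°, lon 32.8276°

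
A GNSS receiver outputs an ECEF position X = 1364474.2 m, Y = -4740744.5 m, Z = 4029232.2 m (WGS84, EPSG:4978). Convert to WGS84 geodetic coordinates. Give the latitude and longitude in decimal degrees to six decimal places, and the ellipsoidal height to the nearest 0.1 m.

λ = atan2(Y, X) = -73.94320007°; p = √(X²+Y²) = 4933198.6 m.
Bowring's method on WGS84 (a = 6378137 m, b = 6356752.314 m) gives φ = 39.42919997°, h = -4.495 m.

lat 39.429200°, lon -73.943200°, h -4.5 m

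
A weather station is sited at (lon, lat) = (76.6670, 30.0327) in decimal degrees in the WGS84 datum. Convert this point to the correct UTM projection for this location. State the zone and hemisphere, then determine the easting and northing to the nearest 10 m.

Zone 43N: E 660740 m, N 3323580 m

Longitude 76.6670° lies in the 6° band [72°, 78°), giving zone 43; latitude is north of the equator, so 43N.
Zone 43 central meridian λ₀ = 6×43 − 183 = 75°; Δλ = +1.6670°.
Transverse Mercator on WGS84 with k₀ = 0.9996 gives E = 660736.956 m, N = 3323579.296 m.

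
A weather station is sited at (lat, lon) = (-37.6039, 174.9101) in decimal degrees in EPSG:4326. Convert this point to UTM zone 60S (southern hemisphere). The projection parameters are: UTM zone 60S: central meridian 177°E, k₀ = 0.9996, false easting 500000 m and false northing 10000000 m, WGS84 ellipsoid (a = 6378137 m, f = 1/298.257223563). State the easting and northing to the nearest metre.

Zone 60 central meridian λ₀ = 6×60 − 183 = 177°; Δλ = -2.0899°.
Transverse Mercator on WGS84 with k₀ = 0.9996 gives E = 315519.298 m, N = 5836078.068 m.

E 315519 m, N 5836078 m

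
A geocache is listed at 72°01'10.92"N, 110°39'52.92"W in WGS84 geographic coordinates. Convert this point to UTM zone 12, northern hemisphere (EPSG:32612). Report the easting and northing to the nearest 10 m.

E 511550 m, N 7991160 m

Zone 12 central meridian λ₀ = 6×12 − 183 = -111°; Δλ = +0.3353°.
Transverse Mercator on WGS84 with k₀ = 0.9996 gives E = 511552.359 m, N = 7991162.027 m.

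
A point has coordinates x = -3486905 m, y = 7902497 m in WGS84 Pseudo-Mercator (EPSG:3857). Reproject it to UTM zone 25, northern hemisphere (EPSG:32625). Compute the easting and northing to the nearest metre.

Web Mercator inverse (R = 6378137 m) → φ = 57.69009980°, λ = -31.32340056°.
UTM 25N forward: E = 599951.083 m, N = 6395444.967 m.

E 599951 m, N 6395445 m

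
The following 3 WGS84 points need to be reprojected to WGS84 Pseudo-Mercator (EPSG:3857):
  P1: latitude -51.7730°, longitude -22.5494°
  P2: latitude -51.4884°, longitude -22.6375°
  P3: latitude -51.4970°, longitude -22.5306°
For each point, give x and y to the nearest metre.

Web Mercator: x = R·λ, y = R·ln tan(π/4+φ/2), R = 6378137 m.
P1 (-51.7730°, -22.5494°) → (-2510187.726, -6759184.554) m.
P2 (-51.4884°, -22.6375°) → (-2519994.973, -6708145.009) m.
P3 (-51.4970°, -22.5306°) → (-2508094.919, -6709682.634) m.

P1: x -2510188 m, y -6759185 m; P2: x -2519995 m, y -6708145 m; P3: x -2508095 m, y -6709683 m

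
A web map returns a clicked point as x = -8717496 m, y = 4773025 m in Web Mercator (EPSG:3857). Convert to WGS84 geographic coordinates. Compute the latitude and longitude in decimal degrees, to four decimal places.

R = 6378137 m. λ = x/R = -78.31059896°.
φ = 2·arctan(exp(y/R)) − 90° = 2·arctan(2.11349) − 90° = 39.35760055°.

lat 39.3576°, lon -78.3106°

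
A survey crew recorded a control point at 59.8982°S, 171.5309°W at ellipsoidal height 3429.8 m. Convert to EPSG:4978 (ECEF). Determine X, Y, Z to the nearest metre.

X -3173653 m, Y -472556 m, Z -5497765 m

WGS84: a = 6378137 m, e² = 0.006694380; N(φ) = a/√(1−e²sin²φ) = 6394176.042 m.
X = (N+h)·cosφ·cosλ = -3173653.057 m; Y = (N+h)·cosφ·sinλ = -472555.967 m; Z = (N(1−e²)+h)·sinφ = -5497764.812 m.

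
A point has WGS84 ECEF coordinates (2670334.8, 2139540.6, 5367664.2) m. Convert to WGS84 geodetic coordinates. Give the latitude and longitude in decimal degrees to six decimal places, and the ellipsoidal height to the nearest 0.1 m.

λ = atan2(Y, X) = 38.70260075°; p = √(X²+Y²) = 3421742.5 m.
Bowring's method on WGS84 (a = 6378137 m, b = 6356752.314 m) gives φ = 57.65770032°, h = 2633.913 m.

lat 57.657700°, lon 38.702601°, h 2633.9 m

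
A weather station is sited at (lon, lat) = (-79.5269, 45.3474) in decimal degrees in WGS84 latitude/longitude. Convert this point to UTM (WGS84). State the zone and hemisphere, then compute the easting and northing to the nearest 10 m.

Longitude -79.5269° lies in the 6° band [-84°, -78°), giving zone 17; latitude is north of the equator, so 17N.
Zone 17 central meridian λ₀ = 6×17 − 183 = -81°; Δλ = +1.4731°.
Transverse Mercator on WGS84 with k₀ = 0.9996 gives E = 615398.935 m, N = 5022598.751 m.

Zone 17N: E 615400 m, N 5022600 m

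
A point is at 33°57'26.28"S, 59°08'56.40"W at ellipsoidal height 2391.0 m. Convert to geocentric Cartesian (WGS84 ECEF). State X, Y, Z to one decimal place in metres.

X 2716795.6 m, Y -4548257.4 m, Z -3543854.5 m

WGS84: a = 6378137 m, e² = 0.006694380; N(φ) = a/√(1−e²sin²φ) = 6384808.416 m.
X = (N+h)·cosφ·cosλ = 2716795.638 m; Y = (N+h)·cosφ·sinλ = -4548257.414 m; Z = (N(1−e²)+h)·sinφ = -3543854.502 m.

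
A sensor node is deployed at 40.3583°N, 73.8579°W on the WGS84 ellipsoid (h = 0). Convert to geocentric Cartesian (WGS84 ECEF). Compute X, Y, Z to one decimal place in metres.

X 1353136.9 m, Y -4675156.8 m, Z 4108382.4 m

WGS84: a = 6378137 m, e² = 0.006694380; N(φ) = a/√(1−e²sin²φ) = 6387108.336 m.
X = (N+h)·cosφ·cosλ = 1353136.883 m; Y = (N+h)·cosφ·sinλ = -4675156.808 m; Z = (N(1−e²)+h)·sinφ = 4108382.446 m.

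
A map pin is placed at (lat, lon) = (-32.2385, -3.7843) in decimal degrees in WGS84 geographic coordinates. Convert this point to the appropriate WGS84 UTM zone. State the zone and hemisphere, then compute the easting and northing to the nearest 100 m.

Longitude -3.7843° lies in the 6° band [-6°, 0°), giving zone 30; latitude is south of the equator, so 30S.
Zone 30 central meridian λ₀ = 6×30 − 183 = -3°; Δλ = -0.7843°.
Transverse Mercator on WGS84 with k₀ = 0.9996 gives E = 426110.075 m, N = 6432858.096 m.

Zone 30S: E 426100 m, N 6432900 m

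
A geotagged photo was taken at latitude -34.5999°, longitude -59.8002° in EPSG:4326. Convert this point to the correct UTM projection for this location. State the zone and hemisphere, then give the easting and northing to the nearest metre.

Longitude -59.8002° lies in the 6° band [-60°, -54°), giving zone 21; latitude is south of the equator, so 21S.
Zone 21 central meridian λ₀ = 6×21 − 183 = -57°; Δλ = -2.8002°.
Transverse Mercator on WGS84 with k₀ = 0.9996 gives E = 243202.998 m, N = 6167760.041 m.

Zone 21S: E 243203 m, N 6167760 m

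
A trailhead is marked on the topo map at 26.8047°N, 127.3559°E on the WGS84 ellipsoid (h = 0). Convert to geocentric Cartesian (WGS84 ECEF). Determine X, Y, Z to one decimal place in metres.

X -3456540.1 m, Y 4528185.8 m, Z 2858917.8 m

WGS84: a = 6378137 m, e² = 0.006694380; N(φ) = a/√(1−e²sin²φ) = 6382482.864 m.
X = (N+h)·cosφ·cosλ = -3456540.072 m; Y = (N+h)·cosφ·sinλ = 4528185.789 m; Z = (N(1−e²)+h)·sinφ = 2858917.821 m.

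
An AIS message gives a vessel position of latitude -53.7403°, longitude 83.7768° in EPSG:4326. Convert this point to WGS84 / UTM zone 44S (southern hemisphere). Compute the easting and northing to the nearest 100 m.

E 683100 m, N 4041800 m

Zone 44 central meridian λ₀ = 6×44 − 183 = 81°; Δλ = +2.7768°.
Transverse Mercator on WGS84 with k₀ = 0.9996 gives E = 683127.478 m, N = 4041792.649 m.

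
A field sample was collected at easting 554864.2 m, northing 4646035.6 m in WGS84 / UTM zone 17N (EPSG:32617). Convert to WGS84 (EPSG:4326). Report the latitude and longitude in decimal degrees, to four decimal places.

Zone 17N: λ₀ = -81°, k₀ = 0.9996, false easting 500000 m.
Meridian distance M = (N − FN)/k₀ = 4647894.8 m.
Inverse transverse Mercator on WGS84 gives φ = 41.96440015°, λ = -80.33790037°.

lat 41.9644°, lon -80.3379°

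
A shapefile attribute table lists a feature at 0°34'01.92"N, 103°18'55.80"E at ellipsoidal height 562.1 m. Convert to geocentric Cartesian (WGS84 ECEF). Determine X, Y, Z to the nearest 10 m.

X -1469030 m, Y 6206920 m, Z 62720 m

WGS84: a = 6378137 m, e² = 0.006694380; N(φ) = a/√(1−e²sin²φ) = 6378139.092 m.
X = (N+h)·cosφ·cosλ = -1469025.816 m; Y = (N+h)·cosφ·sinλ = 6206915.882 m; Z = (N(1−e²)+h)·sinφ = 62722.290 m.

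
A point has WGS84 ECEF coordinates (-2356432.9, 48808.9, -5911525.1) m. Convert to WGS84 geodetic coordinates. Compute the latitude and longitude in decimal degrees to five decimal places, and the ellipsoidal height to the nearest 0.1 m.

λ = atan2(Y, X) = 178.81339963°; p = √(X²+Y²) = 2356938.3 m.
Bowring's method on WGS84 (a = 6378137 m, b = 6356752.314 m) gives φ = -68.39470018°, h = 4389.445 m.

lat -68.39470°, lon 178.81340°, h 4389.4 m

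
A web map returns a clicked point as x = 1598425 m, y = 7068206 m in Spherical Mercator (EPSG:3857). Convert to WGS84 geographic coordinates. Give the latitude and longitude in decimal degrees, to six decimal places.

lat 53.458198°, lon 14.358896°

R = 6378137 m. λ = x/R = 14.35889608°.
φ = 2·arctan(exp(y/R)) − 90° = 2·arctan(3.02888) − 90° = 53.45819801°.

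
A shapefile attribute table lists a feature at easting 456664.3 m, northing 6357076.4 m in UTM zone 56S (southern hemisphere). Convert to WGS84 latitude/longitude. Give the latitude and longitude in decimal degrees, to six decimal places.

Zone 56S: λ₀ = 153°, k₀ = 0.9996, false easting 500000 m, false northing 10000000 m.
Meridian distance M = (N − FN)/k₀ = -3644381.4 m.
Inverse transverse Mercator on WGS84 gives φ = -32.92369962°, λ = 152.53649961°.

lat -32.923700°, lon 152.536500°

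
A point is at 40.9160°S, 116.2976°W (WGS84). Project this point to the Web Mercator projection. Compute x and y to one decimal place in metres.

Web Mercator is spherical with R = a = 6378137 m.
x = R·λ = 6378137 × -2.029776032 = -12946189.612 m.
y = R·ln tan(π/4 + φ/2) = 6378137 × -0.783921632 = -4999959.567 m.

x -12946189.6 m, y -4999959.6 m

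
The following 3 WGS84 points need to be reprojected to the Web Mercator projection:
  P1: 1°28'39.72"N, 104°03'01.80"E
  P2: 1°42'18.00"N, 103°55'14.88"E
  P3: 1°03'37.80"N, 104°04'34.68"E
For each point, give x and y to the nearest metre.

P1: x 11582849 m, y 164515 m; P2: x 11568411 m, y 189828 m; P3: x 11585721 m, y 118061 m

Web Mercator: x = R·λ, y = R·ln tan(π/4+φ/2), R = 6378137 m.
P1 (1.4777°, 104.0505°) → (11582848.677, 164515.051) m.
P2 (1.7050°, 103.9208°) → (11568410.539, 189827.750) m.
P3 (1.0605°, 104.0763°) → (11585720.720, 118061.061) m.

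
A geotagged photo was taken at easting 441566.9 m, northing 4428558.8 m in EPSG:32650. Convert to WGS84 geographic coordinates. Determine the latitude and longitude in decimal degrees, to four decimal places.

Zone 50N: λ₀ = 117°, k₀ = 0.9996, false easting 500000 m.
Meridian distance M = (N − FN)/k₀ = 4430330.9 m.
Inverse transverse Mercator on WGS84 gives φ = 40.00520007°, λ = 116.31539955°.

lat 40.0052°, lon 116.3154°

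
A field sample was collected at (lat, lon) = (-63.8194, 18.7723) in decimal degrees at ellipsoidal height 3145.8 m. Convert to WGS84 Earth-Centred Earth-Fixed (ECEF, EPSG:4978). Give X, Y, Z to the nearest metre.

X 2672879 m, Y 908480 m, Z -5703684 m

WGS84: a = 6378137 m, e² = 0.006694380; N(φ) = a/√(1−e²sin²φ) = 6395399.922 m.
X = (N+h)·cosφ·cosλ = 2672878.953 m; Y = (N+h)·cosφ·sinλ = 908480.478 m; Z = (N(1−e²)+h)·sinφ = -5703683.966 m.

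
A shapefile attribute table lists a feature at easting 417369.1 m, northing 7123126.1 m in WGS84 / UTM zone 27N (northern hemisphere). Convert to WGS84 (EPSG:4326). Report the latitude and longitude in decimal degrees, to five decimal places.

Zone 27N: λ₀ = -21°, k₀ = 0.9996, false easting 500000 m.
Meridian distance M = (N − FN)/k₀ = 7125976.5 m.
Inverse transverse Mercator on WGS84 gives φ = 64.22439966°, λ = -22.70320003°.

lat 64.22440°, lon -22.70320°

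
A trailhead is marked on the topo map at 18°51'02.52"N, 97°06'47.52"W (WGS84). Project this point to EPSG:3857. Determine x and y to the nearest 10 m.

x -10810590 m, y 2137370 m

Web Mercator is spherical with R = a = 6378137 m.
x = R·λ = 6378137 × -1.694945087 = -10810591.973 m.
y = R·ln tan(π/4 + φ/2) = 6378137 × 0.335108217 = 2137366.121 m.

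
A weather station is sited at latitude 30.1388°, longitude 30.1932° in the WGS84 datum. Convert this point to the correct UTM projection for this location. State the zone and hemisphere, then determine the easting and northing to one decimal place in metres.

Zone 36N: E 229614.1 m, N 3337492.7 m

Longitude 30.1932° lies in the 6° band [30°, 36°), giving zone 36; latitude is north of the equator, so 36N.
Zone 36 central meridian λ₀ = 6×36 − 183 = 33°; Δλ = -2.8068°.
Transverse Mercator on WGS84 with k₀ = 0.9996 gives E = 229614.142 m, N = 3337492.651 m.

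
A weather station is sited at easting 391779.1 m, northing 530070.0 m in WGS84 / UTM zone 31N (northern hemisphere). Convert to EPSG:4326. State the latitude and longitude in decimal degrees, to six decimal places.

lat 4.794900°, lon 2.024100°

Zone 31N: λ₀ = 3°, k₀ = 0.9996, false easting 500000 m.
Meridian distance M = (N − FN)/k₀ = 530282.1 m.
Inverse transverse Mercator on WGS84 gives φ = 4.79490027°, λ = 2.02410017°.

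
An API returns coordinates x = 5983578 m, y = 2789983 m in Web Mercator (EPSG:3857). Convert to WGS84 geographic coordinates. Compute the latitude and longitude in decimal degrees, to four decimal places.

lat 24.2998°, lon 53.7514°

R = 6378137 m. λ = x/R = 53.75139571°.
φ = 2·arctan(exp(y/R)) − 90° = 2·arctan(1.54872) − 90° = 24.29980138°.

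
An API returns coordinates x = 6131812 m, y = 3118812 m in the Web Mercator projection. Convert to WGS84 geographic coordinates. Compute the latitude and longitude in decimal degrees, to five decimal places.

R = 6378137 m. λ = x/R = 55.08300439°.
φ = 2·arctan(exp(y/R)) − 90° = 2·arctan(1.63066) − 90° = 26.96269696°.

lat 26.96270°, lon 55.08300°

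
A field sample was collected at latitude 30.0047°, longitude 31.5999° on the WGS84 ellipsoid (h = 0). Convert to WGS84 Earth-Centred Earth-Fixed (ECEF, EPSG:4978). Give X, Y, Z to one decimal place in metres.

X 4708348.2 m, Y 2896583.8 m, Z 3170824.9 m

WGS84: a = 6378137 m, e² = 0.006694380; N(φ) = a/√(1−e²sin²φ) = 6383482.438 m.
X = (N+h)·cosφ·cosλ = 4708348.241 m; Y = (N+h)·cosφ·sinλ = 2896583.836 m; Z = (N(1−e²)+h)·sinφ = 3170824.930 m.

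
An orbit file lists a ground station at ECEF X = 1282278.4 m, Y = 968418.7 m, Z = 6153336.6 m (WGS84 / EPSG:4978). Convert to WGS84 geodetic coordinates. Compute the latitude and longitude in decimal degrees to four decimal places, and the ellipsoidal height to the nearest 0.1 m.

lat 75.4584°, lon 37.0613°, h 1576.3 m

λ = atan2(Y, X) = 37.06129910°; p = √(X²+Y²) = 1606882.9 m.
Bowring's method on WGS84 (a = 6378137 m, b = 6356752.314 m) gives φ = 75.45839962°, h = 1576.308 m.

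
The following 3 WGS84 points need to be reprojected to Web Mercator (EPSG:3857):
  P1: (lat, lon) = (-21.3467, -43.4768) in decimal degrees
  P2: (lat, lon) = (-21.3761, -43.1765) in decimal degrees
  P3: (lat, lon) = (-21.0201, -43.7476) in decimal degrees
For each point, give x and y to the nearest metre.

P1: x -4839815 m, y -2433267 m; P2: x -4806386 m, y -2436781 m; P3: x -4869961 m, y -2394275 m

Web Mercator: x = R·λ, y = R·ln tan(π/4+φ/2), R = 6378137 m.
P1 (-21.3467°, -43.4768°) → (-4839815.237, -2433267.198) m.
P2 (-21.3761°, -43.1765°) → (-4806385.994, -2436781.413) m.
P3 (-21.0201°, -43.7476°) → (-4869960.555, -2394275.460) m.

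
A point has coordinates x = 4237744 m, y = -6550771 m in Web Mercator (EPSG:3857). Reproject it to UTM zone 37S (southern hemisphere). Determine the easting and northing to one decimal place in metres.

E 434062.6 m, N 4394285.2 m

Web Mercator inverse (R = 6378137 m) → φ = -50.59960063°, λ = 38.06830205°.
UTM 37S forward: E = 434062.618 m, N = 4394285.214 m.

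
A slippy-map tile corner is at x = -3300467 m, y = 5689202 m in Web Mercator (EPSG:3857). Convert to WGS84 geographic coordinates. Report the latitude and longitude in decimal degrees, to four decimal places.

R = 6378137 m. λ = x/R = -29.64859951°.
φ = 2·arctan(exp(y/R)) − 90° = 2·arctan(2.43997) − 90° = 45.42829704°.

lat 45.4283°, lon -29.6486°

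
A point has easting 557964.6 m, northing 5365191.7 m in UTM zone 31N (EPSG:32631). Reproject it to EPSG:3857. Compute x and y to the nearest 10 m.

Unproject from UTM 31N (λ₀ = 3°) → φ = 48.43720027°, λ = 3.78369958°.
Web Mercator (R = 6378137 m): x = 421199.511 m, y = 6179900.046 m.

x 421200 m, y 6179900 m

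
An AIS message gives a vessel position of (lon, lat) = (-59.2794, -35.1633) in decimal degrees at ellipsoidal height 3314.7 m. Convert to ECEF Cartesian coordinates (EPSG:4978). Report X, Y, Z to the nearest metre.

WGS84: a = 6378137 m, e² = 0.006694380; N(φ) = a/√(1−e²sin²φ) = 6385229.602 m.
X = (N+h)·cosφ·cosλ = 2668039.245 m; Y = (N+h)·cosφ·sinλ = -4489812.233 m; Z = (N(1−e²)+h)·sinφ = -3654601.492 m.

X 2668039 m, Y -4489812 m, Z -3654601 m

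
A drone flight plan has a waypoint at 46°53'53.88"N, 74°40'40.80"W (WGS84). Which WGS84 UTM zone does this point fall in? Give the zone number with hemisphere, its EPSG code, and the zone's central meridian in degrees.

Zone 18N (EPSG:32618), central meridian -75°

UTM zone = ⌊(λ + 180)/6⌋ + 1; -74.6780° ∈ [-78°, -72°) → zone 18.
Hemisphere: N (φ ≥ 0).
Central meridian λ₀ = 6×18 − 183 = -75°.
EPSG code: 32618.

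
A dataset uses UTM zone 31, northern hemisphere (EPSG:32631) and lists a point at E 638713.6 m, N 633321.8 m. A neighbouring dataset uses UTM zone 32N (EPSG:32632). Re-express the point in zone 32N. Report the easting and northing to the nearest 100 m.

E -26200 m, N 635400 m

UTM 31N → geographic: φ = 5.72830021°, λ = 4.25270003°.
UTM 32N (λ₀ = 9°) forward: E = -26229.664 m, N = 635350.154 m.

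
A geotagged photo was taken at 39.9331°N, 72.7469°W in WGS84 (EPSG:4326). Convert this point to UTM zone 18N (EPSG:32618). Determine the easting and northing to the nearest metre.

E 692520 m, N 4422762 m

Zone 18 central meridian λ₀ = 6×18 − 183 = -75°; Δλ = +2.2531°.
Transverse Mercator on WGS84 with k₀ = 0.9996 gives E = 692520.331 m, N = 4422762.482 m.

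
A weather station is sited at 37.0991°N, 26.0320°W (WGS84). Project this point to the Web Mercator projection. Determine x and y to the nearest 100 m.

x -2897900 m, y 4452900 m

Web Mercator is spherical with R = a = 6378137 m.
x = R·λ = 6378137 × -0.454344111 = -2897868.984 m.
y = R·ln tan(π/4 + φ/2) = 6378137 × 0.698155130 = 4452929.066 m.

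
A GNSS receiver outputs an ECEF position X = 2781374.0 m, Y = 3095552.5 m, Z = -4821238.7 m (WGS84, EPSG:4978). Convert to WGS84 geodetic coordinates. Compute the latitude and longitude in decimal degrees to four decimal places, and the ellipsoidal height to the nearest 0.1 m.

λ = atan2(Y, X) = 48.06009999°; p = √(X²+Y²) = 4161548.6 m.
Bowring's method on WGS84 (a = 6378137 m, b = 6356752.314 m) gives φ = -49.39039963°, h = 3039.172 m.

lat -49.3904°, lon 48.0601°, h 3039.2 m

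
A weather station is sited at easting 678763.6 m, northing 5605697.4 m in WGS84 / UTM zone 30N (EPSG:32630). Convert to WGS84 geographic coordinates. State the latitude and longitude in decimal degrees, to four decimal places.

lat 50.5758°, lon -0.4752°

Zone 30N: λ₀ = -3°, k₀ = 0.9996, false easting 500000 m.
Meridian distance M = (N − FN)/k₀ = 5607940.6 m.
Inverse transverse Mercator on WGS84 gives φ = 50.57580021°, λ = -0.47520006°.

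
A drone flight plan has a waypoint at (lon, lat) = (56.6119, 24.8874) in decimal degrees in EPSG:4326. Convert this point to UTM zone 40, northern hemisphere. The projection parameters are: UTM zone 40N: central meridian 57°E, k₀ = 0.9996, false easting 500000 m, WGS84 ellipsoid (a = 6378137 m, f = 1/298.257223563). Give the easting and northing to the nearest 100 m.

E 460800 m, N 2752500 m

Zone 40 central meridian λ₀ = 6×40 − 183 = 57°; Δλ = -0.3881°.
Transverse Mercator on WGS84 with k₀ = 0.9996 gives E = 460801.130 m, N = 2752535.674 m.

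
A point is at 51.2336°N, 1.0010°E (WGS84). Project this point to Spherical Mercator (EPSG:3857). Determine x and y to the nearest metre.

x 111431 m, y 6662719 m

Web Mercator is spherical with R = a = 6378137 m.
x = R·λ = 6378137 × 0.017470746 = 111430.810 m.
y = R·ln tan(π/4 + φ/2) = 6378137 × 1.044618412 = 6662719.345 m.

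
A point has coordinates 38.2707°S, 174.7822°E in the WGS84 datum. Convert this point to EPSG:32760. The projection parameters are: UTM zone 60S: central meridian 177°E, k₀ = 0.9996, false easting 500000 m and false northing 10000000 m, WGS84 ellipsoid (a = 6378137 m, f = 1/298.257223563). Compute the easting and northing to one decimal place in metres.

E 305989.6 m, N 5761823.2 m

Zone 60 central meridian λ₀ = 6×60 − 183 = 177°; Δλ = -2.2178°.
Transverse Mercator on WGS84 with k₀ = 0.9996 gives E = 305989.630 m, N = 5761823.224 m.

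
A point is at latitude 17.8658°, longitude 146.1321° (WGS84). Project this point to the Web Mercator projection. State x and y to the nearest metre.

x 16267351 m, y 2021847 m

Web Mercator is spherical with R = a = 6378137 m.
x = R·λ = 6378137 × 2.550486288 = 16267350.961 m.
y = R·ln tan(π/4 + φ/2) = 6378137 × 0.316996426 = 2021846.631 m.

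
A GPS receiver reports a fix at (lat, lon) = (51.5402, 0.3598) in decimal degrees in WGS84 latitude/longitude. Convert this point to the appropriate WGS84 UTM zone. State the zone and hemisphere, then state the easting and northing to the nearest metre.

Zone 31N: E 316912 m, N 5713204 m

Longitude 0.3598° lies in the 6° band [0°, 6°), giving zone 31; latitude is north of the equator, so 31N.
Zone 31 central meridian λ₀ = 6×31 − 183 = 3°; Δλ = -2.6402°.
Transverse Mercator on WGS84 with k₀ = 0.9996 gives E = 316912.378 m, N = 5713204.160 m.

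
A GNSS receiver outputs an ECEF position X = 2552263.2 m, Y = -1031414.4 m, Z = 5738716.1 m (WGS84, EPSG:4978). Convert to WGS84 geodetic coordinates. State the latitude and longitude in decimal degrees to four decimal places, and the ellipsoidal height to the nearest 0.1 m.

λ = atan2(Y, X) = -22.00449901°; p = √(X²+Y²) = 2752791.9 m.
Bowring's method on WGS84 (a = 6378137 m, b = 6356752.314 m) gives φ = 64.52320009°, h = 4067.501 m.

lat 64.5232°, lon -22.0045°, h 4067.5 m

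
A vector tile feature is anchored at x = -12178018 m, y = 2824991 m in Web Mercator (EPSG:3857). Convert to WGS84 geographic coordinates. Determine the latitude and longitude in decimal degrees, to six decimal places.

lat 24.586097°, lon -109.396997°

R = 6378137 m. λ = x/R = -109.39699700°.
φ = 2·arctan(exp(y/R)) − 90° = 2·arctan(1.55724) − 90° = 24.58609731°.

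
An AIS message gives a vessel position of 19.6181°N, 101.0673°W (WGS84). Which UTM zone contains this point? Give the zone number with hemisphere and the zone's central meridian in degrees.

Zone 14N, central meridian -99°

UTM zone = ⌊(λ + 180)/6⌋ + 1; -101.0673° ∈ [-102°, -96°) → zone 14.
Hemisphere: N (φ ≥ 0).
Central meridian λ₀ = 6×14 − 183 = -99°.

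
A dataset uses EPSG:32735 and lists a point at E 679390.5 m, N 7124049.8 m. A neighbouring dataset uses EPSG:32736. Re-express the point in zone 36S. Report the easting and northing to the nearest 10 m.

UTM 35S → geographic: φ = -25.99130030°, λ = 28.79219951°.
UTM 36S (λ₀ = 33°) forward: E = 78627.255 m, N = 7118490.801 m.

E 78630 m, N 7118490 m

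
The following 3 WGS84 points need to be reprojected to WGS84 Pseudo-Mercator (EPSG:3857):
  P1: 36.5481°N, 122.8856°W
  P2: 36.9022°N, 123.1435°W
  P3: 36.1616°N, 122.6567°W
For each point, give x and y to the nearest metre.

P1: x -13679562 m, y 4376304 m; P2: x -13708272 m, y 4425483 m; P3: x -13654081 m, y 4322880 m

Web Mercator: x = R·λ, y = R·ln tan(π/4+φ/2), R = 6378137 m.
P1 (36.5481°, -122.8856°) → (-13679562.418, 4376303.553) m.
P2 (36.9022°, -123.1435°) → (-13708271.715, 4425483.482) m.
P3 (36.1616°, -122.6567°) → (-13654081.386, 4322880.126) m.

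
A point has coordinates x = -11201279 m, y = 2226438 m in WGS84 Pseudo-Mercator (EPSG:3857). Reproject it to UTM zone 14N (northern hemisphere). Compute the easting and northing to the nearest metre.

Web Mercator inverse (R = 6378137 m) → φ = 19.60620170°, λ = -100.62280127°.
UTM 14N forward: E = 329810.608 m, N = 2168713.436 m.

E 329811 m, N 2168713 m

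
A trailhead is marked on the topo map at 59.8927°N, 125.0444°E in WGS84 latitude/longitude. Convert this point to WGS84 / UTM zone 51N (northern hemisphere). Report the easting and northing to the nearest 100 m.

Zone 51 central meridian λ₀ = 6×51 − 183 = 123°; Δλ = +2.0444°.
Transverse Mercator on WGS84 with k₀ = 0.9996 gives E = 614388.898 m, N = 6641227.271 m.

E 614400 m, N 6641200 m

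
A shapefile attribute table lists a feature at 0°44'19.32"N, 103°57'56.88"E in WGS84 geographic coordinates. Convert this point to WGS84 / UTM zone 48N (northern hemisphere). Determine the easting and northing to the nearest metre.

Zone 48 central meridian λ₀ = 6×48 − 183 = 105°; Δλ = -1.0342°.
Transverse Mercator on WGS84 with k₀ = 0.9996 gives E = 384922.645 m, N = 81661.981 m.

E 384923 m, N 81662 m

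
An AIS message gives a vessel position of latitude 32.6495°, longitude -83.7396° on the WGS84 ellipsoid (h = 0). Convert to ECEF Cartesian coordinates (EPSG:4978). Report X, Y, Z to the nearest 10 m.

X 586190 m, Y -5343490 m, Z 3421290 m

WGS84: a = 6378137 m, e² = 0.006694380; N(φ) = a/√(1−e²sin²φ) = 6384359.856 m.
X = (N+h)·cosφ·cosλ = 586188.775 m; Y = (N+h)·cosφ·sinλ = -5343488.826 m; Z = (N(1−e²)+h)·sinφ = 3421294.193 m.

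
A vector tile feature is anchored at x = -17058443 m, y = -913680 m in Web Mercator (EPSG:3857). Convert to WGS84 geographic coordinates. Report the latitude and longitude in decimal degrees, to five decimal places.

lat -8.17980°, lon -153.23860°

R = 6378137 m. λ = x/R = -153.23860070°.
φ = 2·arctan(exp(y/R)) − 90° = 2·arctan(0.86654) − 90° = -8.17979833°.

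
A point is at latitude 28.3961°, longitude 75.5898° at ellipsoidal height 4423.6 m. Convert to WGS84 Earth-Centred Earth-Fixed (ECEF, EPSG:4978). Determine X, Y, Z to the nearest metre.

WGS84: a = 6378137 m, e² = 0.006694380; N(φ) = a/√(1−e²sin²φ) = 6382970.773 m.
X = (N+h)·cosφ·cosλ = 1398324.771 m; Y = (N+h)·cosφ·sinλ = 5442093.167 m; Z = (N(1−e²)+h)·sinφ = 3017296.060 m.

X 1398325 m, Y 5442093 m, Z 3017296 m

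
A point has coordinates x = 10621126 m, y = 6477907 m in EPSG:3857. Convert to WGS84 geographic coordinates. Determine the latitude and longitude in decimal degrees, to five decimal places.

lat 50.18230°, lon 95.41120°

R = 6378137 m. λ = x/R = 95.41119820°.
φ = 2·arctan(exp(y/R)) − 90° = 2·arctan(2.76114) − 90° = 50.18229970°.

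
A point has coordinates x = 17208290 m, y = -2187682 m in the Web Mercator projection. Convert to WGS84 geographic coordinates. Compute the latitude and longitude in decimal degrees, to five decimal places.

R = 6378137 m. λ = x/R = 154.58469921°.
φ = 2·arctan(exp(y/R)) − 90° = 2·arctan(0.70964) − 90° = -19.27790325°.

lat -19.27790°, lon 154.58470°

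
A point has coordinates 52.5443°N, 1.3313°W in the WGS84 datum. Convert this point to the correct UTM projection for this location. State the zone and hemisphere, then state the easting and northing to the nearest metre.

Longitude -1.3313° lies in the 6° band [-6°, 0°), giving zone 30; latitude is north of the equator, so 30N.
Zone 30 central meridian λ₀ = 6×30 − 183 = -3°; Δλ = +1.6687°.
Transverse Mercator on WGS84 with k₀ = 0.9996 gives E = 613158.435 m, N = 5822887.866 m.

Zone 30N: E 613158 m, N 5822888 m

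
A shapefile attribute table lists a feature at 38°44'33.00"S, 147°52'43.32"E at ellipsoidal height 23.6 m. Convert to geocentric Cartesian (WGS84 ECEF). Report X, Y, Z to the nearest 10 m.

WGS84: a = 6378137 m, e² = 0.006694380; N(φ) = a/√(1−e²sin²φ) = 6386514.801 m.
X = (N+h)·cosφ·cosλ = -4218771.736 m; Y = (N+h)·cosφ·sinλ = 2648616.533 m; Z = (N(1−e²)+h)·sinφ = -3970076.061 m.

X -4218770 m, Y 2648620 m, Z -3970080 m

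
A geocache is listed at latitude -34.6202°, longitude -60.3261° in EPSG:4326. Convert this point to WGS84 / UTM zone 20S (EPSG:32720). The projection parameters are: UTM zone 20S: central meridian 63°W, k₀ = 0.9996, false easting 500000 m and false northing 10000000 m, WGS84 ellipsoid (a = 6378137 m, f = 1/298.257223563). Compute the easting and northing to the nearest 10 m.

E 745150 m, N 6165820 m

Zone 20 central meridian λ₀ = 6×20 − 183 = -63°; Δλ = +2.6739°.
Transverse Mercator on WGS84 with k₀ = 0.9996 gives E = 745151.635 m, N = 6165822.631 m.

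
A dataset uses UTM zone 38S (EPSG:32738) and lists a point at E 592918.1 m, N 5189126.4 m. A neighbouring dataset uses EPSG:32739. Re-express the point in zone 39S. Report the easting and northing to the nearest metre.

UTM 38S → geographic: φ = -43.44500044°, λ = 46.14829983°.
UTM 39S (λ₀ = 51°) forward: E = 107385.867 m, N = 5178321.712 m.

E 107386 m, N 5178322 m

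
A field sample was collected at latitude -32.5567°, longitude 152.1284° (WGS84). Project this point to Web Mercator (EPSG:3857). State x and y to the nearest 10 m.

Web Mercator is spherical with R = a = 6378137 m.
x = R·λ = 6378137 × 2.655141466 = 16934856.023 m.
y = R·ln tan(π/4 + φ/2) = 6378137 × -0.601525186 = -3836610.048 m.

x 16934860 m, y -3836610 m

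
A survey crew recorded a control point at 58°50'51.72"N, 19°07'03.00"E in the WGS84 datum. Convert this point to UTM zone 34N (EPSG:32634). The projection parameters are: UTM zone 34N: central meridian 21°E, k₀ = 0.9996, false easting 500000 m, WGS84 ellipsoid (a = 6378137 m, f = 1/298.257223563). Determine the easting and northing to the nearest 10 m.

Zone 34 central meridian λ₀ = 6×34 − 183 = 21°; Δλ = -1.8825°.
Transverse Mercator on WGS84 with k₀ = 0.9996 gives E = 391377.886 m, N = 6524620.849 m.

E 391380 m, N 6524620 m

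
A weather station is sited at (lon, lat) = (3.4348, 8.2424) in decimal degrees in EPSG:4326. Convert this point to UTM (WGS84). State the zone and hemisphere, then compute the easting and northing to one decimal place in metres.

Longitude 3.4348° lies in the 6° band [0°, 6°), giving zone 31; latitude is north of the equator, so 31N.
Zone 31 central meridian λ₀ = 6×31 − 183 = 3°; Δλ = +0.4348°.
Transverse Mercator on WGS84 with k₀ = 0.9996 gives E = 547886.322 m, N = 911121.753 m.

Zone 31N: E 547886.3 m, N 911121.8 m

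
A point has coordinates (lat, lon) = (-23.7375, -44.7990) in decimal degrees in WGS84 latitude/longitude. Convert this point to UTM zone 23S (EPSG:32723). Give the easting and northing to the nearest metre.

E 520485 m, N 7374821 m

Zone 23 central meridian λ₀ = 6×23 − 183 = -45°; Δλ = +0.2010°.
Transverse Mercator on WGS84 with k₀ = 0.9996 gives E = 520485.209 m, N = 7374820.904 m.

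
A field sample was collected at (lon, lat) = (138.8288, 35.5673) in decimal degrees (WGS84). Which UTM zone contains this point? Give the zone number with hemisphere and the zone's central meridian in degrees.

Zone 54N, central meridian 141°

UTM zone = ⌊(λ + 180)/6⌋ + 1; 138.8288° ∈ [138°, 144°) → zone 54.
Hemisphere: N (φ ≥ 0).
Central meridian λ₀ = 6×54 − 183 = 141°.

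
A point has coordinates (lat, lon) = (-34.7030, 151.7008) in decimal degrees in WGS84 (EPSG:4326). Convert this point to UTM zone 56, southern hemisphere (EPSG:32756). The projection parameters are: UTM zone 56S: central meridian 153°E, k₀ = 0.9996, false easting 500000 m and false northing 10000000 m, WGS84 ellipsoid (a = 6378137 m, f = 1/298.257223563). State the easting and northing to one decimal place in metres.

Zone 56 central meridian λ₀ = 6×56 − 183 = 153°; Δλ = -1.2992°.
Transverse Mercator on WGS84 with k₀ = 0.9996 gives E = 381015.462 m, N = 6159124.202 m.

E 381015.5 m, N 6159124.2 m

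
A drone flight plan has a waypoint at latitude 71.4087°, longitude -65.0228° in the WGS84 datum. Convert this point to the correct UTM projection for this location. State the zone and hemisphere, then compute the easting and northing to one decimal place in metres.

Zone 20N: E 428034.0 m, N 7924184.2 m

Longitude -65.0228° lies in the 6° band [-66°, -60°), giving zone 20; latitude is north of the equator, so 20N.
Zone 20 central meridian λ₀ = 6×20 − 183 = -63°; Δλ = -2.0228°.
Transverse Mercator on WGS84 with k₀ = 0.9996 gives E = 428033.952 m, N = 7924184.213 m.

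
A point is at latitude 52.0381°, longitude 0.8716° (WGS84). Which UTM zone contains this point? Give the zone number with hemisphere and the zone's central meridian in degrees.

UTM zone = ⌊(λ + 180)/6⌋ + 1; 0.8716° ∈ [0°, 6°) → zone 31.
Hemisphere: N (φ ≥ 0).
Central meridian λ₀ = 6×31 − 183 = 3°.

Zone 31N, central meridian 3°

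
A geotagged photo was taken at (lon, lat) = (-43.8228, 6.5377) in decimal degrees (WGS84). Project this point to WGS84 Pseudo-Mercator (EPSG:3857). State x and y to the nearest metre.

Web Mercator is spherical with R = a = 6378137 m.
x = R·λ = 6378137 × -0.764852147 = -4878331.781 m.
y = R·ln tan(π/4 + φ/2) = 6378137 × 0.114352802 = 729357.840 m.

x -4878332 m, y 729358 m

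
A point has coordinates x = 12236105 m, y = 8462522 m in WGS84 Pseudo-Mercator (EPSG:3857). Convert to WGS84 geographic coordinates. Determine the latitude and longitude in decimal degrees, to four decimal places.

lat 60.2808°, lon 109.9188°

R = 6378137 m. λ = x/R = 109.91880140°.
φ = 2·arctan(exp(y/R)) − 90° = 2·arctan(3.76897) − 90° = 60.28079991°.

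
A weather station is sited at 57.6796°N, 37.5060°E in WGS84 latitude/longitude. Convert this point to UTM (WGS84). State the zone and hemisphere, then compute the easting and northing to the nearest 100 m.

Zone 37N: E 410900 m, N 6394000 m

Longitude 37.5060° lies in the 6° band [36°, 42°), giving zone 37; latitude is north of the equator, so 37N.
Zone 37 central meridian λ₀ = 6×37 − 183 = 39°; Δλ = -1.4940°.
Transverse Mercator on WGS84 with k₀ = 0.9996 gives E = 410907.767 m, N = 6394021.621 m.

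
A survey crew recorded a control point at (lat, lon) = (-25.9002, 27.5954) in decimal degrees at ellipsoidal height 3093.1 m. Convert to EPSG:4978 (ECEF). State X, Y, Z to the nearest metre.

X 5090517 m, Y 2660737 m, Z -2770471 m

WGS84: a = 6378137 m, e² = 0.006694380; N(φ) = a/√(1−e²sin²φ) = 6382214.233 m.
X = (N+h)·cosφ·cosλ = 5090516.610 m; Y = (N+h)·cosφ·sinλ = 2660737.402 m; Z = (N(1−e²)+h)·sinφ = -2770471.236 m.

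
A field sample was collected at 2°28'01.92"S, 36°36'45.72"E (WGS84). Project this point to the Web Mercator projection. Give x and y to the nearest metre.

x 4075707 m, y -274732 m

Web Mercator is spherical with R = a = 6378137 m.
x = R·λ = 6378137 × 0.639012163 = 4075707.121 m.
y = R·ln tan(π/4 + φ/2) = 6378137 × -0.043074077 = -274732.364 m.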